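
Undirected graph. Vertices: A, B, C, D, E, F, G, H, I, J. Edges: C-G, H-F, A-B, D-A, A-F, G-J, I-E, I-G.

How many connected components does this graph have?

2

From A: component {A, B, D, F, H}.
From C: component {C, E, G, I, J}.
That's 2 components.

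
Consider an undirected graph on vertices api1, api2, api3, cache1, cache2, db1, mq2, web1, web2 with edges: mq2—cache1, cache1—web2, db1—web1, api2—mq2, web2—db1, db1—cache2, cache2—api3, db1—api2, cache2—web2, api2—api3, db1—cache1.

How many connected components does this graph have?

From api1: component {api1}.
From api2: component {api2, api3, cache1, cache2, db1, mq2, web1, web2}.
That's 2 components.

2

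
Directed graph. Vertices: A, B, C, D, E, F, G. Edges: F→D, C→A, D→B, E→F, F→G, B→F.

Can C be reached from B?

Explore from B.
Distance 1: reach F.
Distance 2: reach D, G.
The search from B is exhausted; no directed path reaches C.

No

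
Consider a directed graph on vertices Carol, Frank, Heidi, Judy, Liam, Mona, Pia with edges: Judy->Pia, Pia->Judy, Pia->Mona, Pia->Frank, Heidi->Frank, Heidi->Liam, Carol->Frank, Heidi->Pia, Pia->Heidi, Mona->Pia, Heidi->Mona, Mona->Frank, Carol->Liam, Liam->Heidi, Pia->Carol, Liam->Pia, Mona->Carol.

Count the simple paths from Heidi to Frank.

14

Heidi→Frank
Heidi→Liam→Pia→Carol→Frank
Heidi→Liam→Pia→Frank
Heidi→Liam→Pia→Mona→Carol→Frank
Heidi→Liam→Pia→Mona→Frank
Heidi→Mona→Carol→Frank
Heidi→Mona→Carol→Liam→Pia→Frank
Heidi→Mona→Frank
Heidi→Mona→Pia→Carol→Frank
Heidi→Mona→Pia→Frank
Heidi→Pia→Carol→Frank
Heidi→Pia→Frank
Heidi→Pia→Mona→Carol→Frank
Heidi→Pia→Mona→Frank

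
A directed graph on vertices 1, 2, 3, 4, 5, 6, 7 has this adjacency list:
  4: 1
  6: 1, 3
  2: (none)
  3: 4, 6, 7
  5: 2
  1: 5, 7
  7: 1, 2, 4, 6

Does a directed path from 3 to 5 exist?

Explore from 3.
Distance 1: reach 4, 6, 7.
Distance 2: reach 1, 2.
Distance 3: reach 5.
Found 5.

Yes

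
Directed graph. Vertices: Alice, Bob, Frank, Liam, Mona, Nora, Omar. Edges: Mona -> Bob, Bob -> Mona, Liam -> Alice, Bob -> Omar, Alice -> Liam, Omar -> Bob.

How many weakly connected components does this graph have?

From Alice: component {Alice, Liam}.
From Bob: component {Bob, Mona, Omar}.
From Frank: component {Frank}.
From Nora: component {Nora}.
That's 4 components.

4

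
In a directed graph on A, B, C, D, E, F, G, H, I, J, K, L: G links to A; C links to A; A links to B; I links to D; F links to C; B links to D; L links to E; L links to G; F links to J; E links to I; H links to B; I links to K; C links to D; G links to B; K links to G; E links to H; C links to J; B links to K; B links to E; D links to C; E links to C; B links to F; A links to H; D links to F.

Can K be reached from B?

Explore from B.
Distance 1: reach D, E, F, K.
Found K.

Yes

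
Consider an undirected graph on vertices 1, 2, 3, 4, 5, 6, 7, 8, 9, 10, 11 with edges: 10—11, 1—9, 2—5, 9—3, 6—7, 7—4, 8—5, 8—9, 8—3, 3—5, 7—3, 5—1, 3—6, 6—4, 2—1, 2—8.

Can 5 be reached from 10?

Explore from 10.
Distance 1: reach 11.
The search is exhausted without reaching 5; it lies in a different component.

No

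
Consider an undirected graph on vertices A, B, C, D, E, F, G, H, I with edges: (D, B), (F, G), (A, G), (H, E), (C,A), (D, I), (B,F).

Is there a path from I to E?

Explore from I.
Distance 1: reach D.
Distance 2: reach B.
Distance 3: reach F.
Distance 4: reach G.
Distance 5: reach A.
Distance 6: reach C.
The search is exhausted without reaching E; it lies in a different component.

No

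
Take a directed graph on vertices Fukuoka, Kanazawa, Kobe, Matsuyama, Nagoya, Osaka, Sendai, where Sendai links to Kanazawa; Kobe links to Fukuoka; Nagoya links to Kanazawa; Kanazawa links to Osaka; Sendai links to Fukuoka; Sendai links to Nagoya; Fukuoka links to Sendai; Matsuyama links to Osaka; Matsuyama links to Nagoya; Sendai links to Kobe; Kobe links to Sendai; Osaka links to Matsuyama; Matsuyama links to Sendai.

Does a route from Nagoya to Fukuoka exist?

Yes

Explore from Nagoya.
Distance 1: reach Kanazawa.
Distance 2: reach Osaka.
Distance 3: reach Matsuyama.
Distance 4: reach Sendai.
Distance 5: reach Fukuoka, Kobe.
Found Fukuoka.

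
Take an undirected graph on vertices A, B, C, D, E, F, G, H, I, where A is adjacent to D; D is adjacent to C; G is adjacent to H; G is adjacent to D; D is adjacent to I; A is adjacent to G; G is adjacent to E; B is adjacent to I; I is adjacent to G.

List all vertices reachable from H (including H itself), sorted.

A, B, C, D, E, G, H, I

Start at H.
Its neighbours: G.
Then their neighbours: A, D, E, I.
Then next layer: B, C.
Nothing further is reachable.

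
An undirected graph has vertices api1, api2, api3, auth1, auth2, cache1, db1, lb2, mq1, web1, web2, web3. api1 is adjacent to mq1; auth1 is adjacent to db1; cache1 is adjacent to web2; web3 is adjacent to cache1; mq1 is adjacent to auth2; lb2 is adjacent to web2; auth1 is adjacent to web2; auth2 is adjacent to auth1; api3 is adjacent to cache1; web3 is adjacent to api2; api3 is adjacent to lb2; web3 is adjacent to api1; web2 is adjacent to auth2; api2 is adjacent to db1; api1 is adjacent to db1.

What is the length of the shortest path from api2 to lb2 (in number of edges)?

Distance 0: api2.
Distance 1: db1, web3.
Distance 2: api1, auth1, cache1.
Distance 3: api3, auth2, mq1, web2.
Distance 4: lb2 — contains lb2.

4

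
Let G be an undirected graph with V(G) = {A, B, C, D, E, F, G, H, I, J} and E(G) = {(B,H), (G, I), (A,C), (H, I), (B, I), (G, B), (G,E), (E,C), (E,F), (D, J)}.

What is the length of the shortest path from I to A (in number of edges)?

4

Distance 0: I.
Distance 1: B, G, H.
Distance 2: E.
Distance 3: C, F.
Distance 4: A — contains A.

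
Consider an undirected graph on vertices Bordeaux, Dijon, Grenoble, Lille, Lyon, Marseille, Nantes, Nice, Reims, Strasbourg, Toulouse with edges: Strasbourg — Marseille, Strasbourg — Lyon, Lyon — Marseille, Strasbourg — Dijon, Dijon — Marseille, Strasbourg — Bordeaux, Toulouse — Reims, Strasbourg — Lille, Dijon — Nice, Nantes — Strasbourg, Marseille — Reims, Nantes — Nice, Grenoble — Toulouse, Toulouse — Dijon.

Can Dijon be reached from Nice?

Explore from Nice.
Distance 1: reach Dijon, Nantes.
Found Dijon.

Yes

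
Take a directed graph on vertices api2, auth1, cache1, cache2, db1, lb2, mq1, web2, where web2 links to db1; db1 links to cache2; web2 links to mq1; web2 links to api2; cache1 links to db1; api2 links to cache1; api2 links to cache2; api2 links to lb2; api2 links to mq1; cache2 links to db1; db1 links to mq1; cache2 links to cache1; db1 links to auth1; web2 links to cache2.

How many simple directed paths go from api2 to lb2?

api2→lb2

1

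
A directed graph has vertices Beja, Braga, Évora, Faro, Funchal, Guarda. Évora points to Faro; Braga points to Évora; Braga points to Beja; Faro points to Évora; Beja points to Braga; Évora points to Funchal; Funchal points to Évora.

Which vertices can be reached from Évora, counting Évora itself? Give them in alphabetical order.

Évora, Faro, Funchal

Start at Évora.
Its neighbours: Faro, Funchal.
Nothing further is reachable.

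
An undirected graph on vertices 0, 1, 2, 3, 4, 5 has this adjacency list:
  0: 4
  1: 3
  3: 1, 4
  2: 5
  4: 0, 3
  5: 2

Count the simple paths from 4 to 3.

1

4–3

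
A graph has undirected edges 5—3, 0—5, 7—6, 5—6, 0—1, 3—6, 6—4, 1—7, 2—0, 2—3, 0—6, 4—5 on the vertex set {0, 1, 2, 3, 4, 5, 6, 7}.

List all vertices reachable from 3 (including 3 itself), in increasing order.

Start at 3.
Its neighbours: 2, 5, 6.
Then their neighbours: 0, 4, 7.
Then next layer: 1.
Every vertex is now reached.

0, 1, 2, 3, 4, 5, 6, 7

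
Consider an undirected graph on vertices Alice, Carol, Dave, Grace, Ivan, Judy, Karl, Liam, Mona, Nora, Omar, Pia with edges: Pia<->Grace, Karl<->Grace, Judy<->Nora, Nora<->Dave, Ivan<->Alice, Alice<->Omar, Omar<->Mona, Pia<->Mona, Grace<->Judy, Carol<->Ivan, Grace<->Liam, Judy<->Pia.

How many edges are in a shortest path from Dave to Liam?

4

Distance 0: Dave.
Distance 1: Nora.
Distance 2: Judy.
Distance 3: Grace, Pia.
Distance 4: Karl, Liam, Mona — contains Liam.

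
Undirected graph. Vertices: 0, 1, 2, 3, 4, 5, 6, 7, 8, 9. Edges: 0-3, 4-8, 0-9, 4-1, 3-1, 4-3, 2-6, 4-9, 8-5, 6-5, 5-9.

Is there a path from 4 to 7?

No

Explore from 4.
Distance 1: reach 1, 3, 8, 9.
Distance 2: reach 0, 5.
Distance 3: reach 6.
Distance 4: reach 2.
The search is exhausted without reaching 7; it lies in a different component.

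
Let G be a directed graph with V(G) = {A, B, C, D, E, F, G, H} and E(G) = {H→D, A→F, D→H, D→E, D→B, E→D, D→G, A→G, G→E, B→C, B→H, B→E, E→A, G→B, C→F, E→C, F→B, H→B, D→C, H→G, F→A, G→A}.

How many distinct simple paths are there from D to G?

16

D→B→C→F→A→G
D→B→E→A→G
D→B→E→C→F→A→G
D→B→H→G
D→C→F→A→G
D→C→F→B→E→A→G
D→C→F→B→H→G
D→E→A→F→B→H→G
... and 8 more.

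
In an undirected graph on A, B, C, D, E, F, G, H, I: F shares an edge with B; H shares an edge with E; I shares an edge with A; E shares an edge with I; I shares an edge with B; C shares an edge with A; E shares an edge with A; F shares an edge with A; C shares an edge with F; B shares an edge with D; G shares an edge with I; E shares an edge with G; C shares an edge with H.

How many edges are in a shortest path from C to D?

Distance 0: C.
Distance 1: A, F, H.
Distance 2: B, E, I.
Distance 3: D, G — contains D.

3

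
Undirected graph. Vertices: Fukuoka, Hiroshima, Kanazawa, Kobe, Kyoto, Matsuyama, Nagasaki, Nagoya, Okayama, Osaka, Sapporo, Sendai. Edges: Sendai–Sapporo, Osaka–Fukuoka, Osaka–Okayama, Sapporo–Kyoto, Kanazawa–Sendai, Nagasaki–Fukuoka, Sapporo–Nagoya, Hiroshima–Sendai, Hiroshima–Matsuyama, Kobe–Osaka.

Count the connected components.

From Fukuoka: component {Fukuoka, Kobe, Nagasaki, Okayama, Osaka}.
From Hiroshima: component {Hiroshima, Kanazawa, Kyoto, Matsuyama, Nagoya, Sapporo, Sendai}.
That's 2 components.

2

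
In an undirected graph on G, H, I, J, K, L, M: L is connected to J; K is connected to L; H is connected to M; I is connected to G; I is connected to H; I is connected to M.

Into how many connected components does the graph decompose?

From G: component {G, H, I, M}.
From J: component {J, K, L}.
That's 2 components.

2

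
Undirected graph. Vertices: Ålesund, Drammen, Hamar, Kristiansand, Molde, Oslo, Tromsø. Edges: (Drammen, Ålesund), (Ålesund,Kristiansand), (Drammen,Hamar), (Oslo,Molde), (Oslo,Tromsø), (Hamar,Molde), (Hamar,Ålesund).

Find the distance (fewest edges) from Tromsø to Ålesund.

Distance 0: Tromsø.
Distance 1: Oslo.
Distance 2: Molde.
Distance 3: Hamar.
Distance 4: Ålesund, Drammen — contains Ålesund.

4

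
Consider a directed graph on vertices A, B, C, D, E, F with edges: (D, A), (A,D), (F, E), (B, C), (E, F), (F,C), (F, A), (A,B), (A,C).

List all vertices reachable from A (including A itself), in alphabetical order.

Start at A.
Its neighbours: B, C, D.
Nothing further is reachable.

A, B, C, D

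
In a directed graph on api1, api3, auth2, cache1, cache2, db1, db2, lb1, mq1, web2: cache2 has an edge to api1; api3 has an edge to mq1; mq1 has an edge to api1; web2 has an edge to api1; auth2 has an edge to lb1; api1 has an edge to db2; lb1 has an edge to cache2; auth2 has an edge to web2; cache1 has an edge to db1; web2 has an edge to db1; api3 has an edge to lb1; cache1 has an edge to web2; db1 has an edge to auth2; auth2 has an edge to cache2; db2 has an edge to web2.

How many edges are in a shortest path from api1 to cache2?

5

Distance 0: api1.
Distance 1: db2.
Distance 2: web2.
Distance 3: db1.
Distance 4: auth2.
Distance 5: cache2, lb1 — contains cache2.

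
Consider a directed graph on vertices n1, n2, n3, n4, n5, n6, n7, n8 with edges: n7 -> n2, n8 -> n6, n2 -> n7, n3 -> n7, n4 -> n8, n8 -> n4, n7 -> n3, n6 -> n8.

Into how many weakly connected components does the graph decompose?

From n1: component {n1}.
From n2: component {n2, n3, n7}.
From n4: component {n4, n6, n8}.
From n5: component {n5}.
That's 4 components.

4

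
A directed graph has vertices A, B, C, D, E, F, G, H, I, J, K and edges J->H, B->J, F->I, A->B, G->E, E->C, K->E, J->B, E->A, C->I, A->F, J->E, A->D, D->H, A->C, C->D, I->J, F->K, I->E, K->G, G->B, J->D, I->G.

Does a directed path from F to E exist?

Explore from F.
Distance 1: reach I, K.
Distance 2: reach E, G, J.
Found E.

Yes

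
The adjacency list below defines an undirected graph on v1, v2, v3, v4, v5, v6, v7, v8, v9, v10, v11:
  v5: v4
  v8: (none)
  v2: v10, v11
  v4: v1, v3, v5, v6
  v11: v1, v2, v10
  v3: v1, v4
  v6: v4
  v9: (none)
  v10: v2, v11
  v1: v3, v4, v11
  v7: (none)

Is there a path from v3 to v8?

No

Explore from v3.
Distance 1: reach v1, v4.
Distance 2: reach v5, v6, v11.
Distance 3: reach v2, v10.
The search is exhausted without reaching v8; it lies in a different component.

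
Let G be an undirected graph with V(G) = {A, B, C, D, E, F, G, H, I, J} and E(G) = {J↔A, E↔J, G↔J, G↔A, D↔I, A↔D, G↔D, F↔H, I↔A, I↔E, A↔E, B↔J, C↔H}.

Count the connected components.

2

From A: component {A, B, D, E, G, I, J}.
From C: component {C, F, H}.
That's 2 components.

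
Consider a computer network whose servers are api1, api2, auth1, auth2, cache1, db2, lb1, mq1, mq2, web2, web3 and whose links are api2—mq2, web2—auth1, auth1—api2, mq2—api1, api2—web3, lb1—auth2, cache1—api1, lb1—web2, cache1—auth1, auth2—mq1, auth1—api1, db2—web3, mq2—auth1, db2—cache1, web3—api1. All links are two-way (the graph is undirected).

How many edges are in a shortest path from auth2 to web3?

5

Distance 0: auth2.
Distance 1: lb1, mq1.
Distance 2: web2.
Distance 3: auth1.
Distance 4: api1, api2, cache1, mq2.
Distance 5: db2, web3 — contains web3.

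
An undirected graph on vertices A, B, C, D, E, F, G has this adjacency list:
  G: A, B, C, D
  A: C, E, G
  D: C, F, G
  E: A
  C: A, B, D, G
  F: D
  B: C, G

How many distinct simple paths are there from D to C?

4

D–C
D–G–A–C
D–G–B–C
D–G–C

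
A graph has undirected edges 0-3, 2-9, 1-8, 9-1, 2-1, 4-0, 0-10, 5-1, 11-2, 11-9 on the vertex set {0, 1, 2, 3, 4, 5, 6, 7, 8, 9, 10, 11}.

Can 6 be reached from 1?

Explore from 1.
Distance 1: reach 2, 5, 8, 9.
Distance 2: reach 11.
The search is exhausted without reaching 6; it lies in a different component.

No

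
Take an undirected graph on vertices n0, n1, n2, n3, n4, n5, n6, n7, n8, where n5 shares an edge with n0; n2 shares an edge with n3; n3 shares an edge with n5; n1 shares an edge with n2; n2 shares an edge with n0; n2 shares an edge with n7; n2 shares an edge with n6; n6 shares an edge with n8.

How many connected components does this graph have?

From n0: component {n0, n1, n2, n3, n5, n6, n7, n8}.
From n4: component {n4}.
That's 2 components.

2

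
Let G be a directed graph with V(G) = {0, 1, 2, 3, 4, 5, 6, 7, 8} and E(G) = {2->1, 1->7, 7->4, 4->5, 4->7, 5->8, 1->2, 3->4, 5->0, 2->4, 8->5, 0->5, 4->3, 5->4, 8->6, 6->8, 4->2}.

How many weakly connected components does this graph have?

From 0: component {0, 1, 2, 3, 4, 5, 6, 7, 8}.
That's 1 component.

1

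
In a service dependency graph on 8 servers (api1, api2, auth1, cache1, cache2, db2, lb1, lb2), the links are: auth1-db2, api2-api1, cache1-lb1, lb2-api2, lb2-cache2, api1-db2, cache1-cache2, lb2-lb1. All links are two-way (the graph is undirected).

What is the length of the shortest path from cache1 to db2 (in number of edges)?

Distance 0: cache1.
Distance 1: cache2, lb1.
Distance 2: lb2.
Distance 3: api2.
Distance 4: api1.
Distance 5: db2 — contains db2.

5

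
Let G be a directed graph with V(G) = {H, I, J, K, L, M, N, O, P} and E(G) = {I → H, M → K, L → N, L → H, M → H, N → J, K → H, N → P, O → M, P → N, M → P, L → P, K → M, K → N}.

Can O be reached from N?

Explore from N.
Distance 1: reach J, P.
The search from N is exhausted; no directed path reaches O.

No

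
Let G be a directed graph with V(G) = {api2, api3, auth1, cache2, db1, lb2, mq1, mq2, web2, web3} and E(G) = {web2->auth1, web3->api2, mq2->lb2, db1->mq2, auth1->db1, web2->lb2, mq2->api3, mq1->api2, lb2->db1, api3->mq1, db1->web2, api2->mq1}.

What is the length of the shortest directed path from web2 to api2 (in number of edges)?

6

Distance 0: web2.
Distance 1: auth1, lb2.
Distance 2: db1.
Distance 3: mq2.
Distance 4: api3.
Distance 5: mq1.
Distance 6: api2 — contains api2.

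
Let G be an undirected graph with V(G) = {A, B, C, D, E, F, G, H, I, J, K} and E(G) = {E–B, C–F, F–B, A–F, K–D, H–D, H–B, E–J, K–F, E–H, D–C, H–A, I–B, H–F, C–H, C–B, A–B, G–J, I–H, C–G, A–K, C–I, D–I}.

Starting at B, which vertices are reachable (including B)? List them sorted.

Start at B.
Its neighbours: A, C, E, F, H, I.
Then their neighbours: D, G, J, K.
Every vertex is now reached.

A, B, C, D, E, F, G, H, I, J, K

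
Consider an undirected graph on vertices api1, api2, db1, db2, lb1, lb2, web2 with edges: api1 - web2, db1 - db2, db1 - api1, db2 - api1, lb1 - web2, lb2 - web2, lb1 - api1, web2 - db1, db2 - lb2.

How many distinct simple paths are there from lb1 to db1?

10

lb1–api1–db1
lb1–api1–db2–db1
lb1–api1–db2–lb2–web2–db1
lb1–api1–web2–db1
lb1–api1–web2–lb2–db2–db1
lb1–web2–api1–db1
lb1–web2–api1–db2–db1
lb1–web2–db1
lb1–web2–lb2–db2–api1–db1
lb1–web2–lb2–db2–db1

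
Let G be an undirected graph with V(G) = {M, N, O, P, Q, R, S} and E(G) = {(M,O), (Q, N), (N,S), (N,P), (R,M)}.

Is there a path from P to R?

Explore from P.
Distance 1: reach N.
Distance 2: reach Q, S.
The search is exhausted without reaching R; it lies in a different component.

No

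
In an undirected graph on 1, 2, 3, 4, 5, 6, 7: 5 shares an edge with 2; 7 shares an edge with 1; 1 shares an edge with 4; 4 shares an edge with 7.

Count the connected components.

4

From 1: component {1, 4, 7}.
From 2: component {2, 5}.
From 3: component {3}.
From 6: component {6}.
That's 4 components.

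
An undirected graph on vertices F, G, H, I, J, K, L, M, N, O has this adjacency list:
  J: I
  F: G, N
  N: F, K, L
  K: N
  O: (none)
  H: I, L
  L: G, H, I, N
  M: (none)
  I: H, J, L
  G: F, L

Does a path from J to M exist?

Explore from J.
Distance 1: reach I.
Distance 2: reach H, L.
Distance 3: reach G, N.
Distance 4: reach F, K.
The search is exhausted without reaching M; it lies in a different component.

No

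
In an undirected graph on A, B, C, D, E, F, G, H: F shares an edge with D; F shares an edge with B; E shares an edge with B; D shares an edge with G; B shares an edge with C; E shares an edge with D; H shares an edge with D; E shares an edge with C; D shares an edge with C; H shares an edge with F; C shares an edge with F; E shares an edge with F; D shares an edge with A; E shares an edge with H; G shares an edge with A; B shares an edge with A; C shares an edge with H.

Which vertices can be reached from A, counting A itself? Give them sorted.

Start at A.
Its neighbours: B, D, G.
Then their neighbours: C, E, F, H.
Every vertex is now reached.

A, B, C, D, E, F, G, H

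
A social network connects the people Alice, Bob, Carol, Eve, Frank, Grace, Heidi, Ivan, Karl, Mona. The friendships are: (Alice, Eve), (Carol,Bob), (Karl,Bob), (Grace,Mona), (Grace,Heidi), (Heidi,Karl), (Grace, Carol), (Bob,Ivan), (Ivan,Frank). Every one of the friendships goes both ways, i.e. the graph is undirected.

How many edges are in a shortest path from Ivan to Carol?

2

Distance 0: Ivan.
Distance 1: Bob, Frank.
Distance 2: Carol, Karl — contains Carol.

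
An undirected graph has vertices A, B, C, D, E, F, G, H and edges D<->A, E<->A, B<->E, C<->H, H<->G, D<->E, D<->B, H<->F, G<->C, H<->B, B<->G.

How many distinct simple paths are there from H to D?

H–B–D
H–B–E–A–D
H–B–E–D
H–C–G–B–D
H–C–G–B–E–A–D
H–C–G–B–E–D
H–G–B–D
H–G–B–E–A–D
H–G–B–E–D

9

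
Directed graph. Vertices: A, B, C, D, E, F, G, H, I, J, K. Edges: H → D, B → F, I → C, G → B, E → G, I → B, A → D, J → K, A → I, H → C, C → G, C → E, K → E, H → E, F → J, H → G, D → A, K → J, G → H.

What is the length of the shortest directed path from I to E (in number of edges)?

2

Distance 0: I.
Distance 1: B, C.
Distance 2: E, F, G — contains E.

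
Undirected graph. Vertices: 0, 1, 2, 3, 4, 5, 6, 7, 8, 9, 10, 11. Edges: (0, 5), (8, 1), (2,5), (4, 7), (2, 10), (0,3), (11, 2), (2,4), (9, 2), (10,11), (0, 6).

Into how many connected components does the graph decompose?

2

From 0: component {0, 2, 3, 4, 5, 6, 7, 9, 10, 11}.
From 1: component {1, 8}.
That's 2 components.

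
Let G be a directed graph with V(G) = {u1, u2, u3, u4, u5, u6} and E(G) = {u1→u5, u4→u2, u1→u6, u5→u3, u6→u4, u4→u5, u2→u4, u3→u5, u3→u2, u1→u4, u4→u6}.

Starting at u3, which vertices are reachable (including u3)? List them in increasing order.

Start at u3.
Its neighbours: u2, u5.
Then their neighbours: u4.
Then next layer: u6.
Nothing further is reachable.

u2, u3, u4, u5, u6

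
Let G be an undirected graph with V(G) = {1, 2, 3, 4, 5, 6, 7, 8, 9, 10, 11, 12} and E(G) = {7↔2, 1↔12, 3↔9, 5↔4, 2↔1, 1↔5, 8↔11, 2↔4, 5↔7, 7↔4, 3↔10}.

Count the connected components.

4

From 1: component {1, 2, 4, 5, 7, 12}.
From 3: component {3, 9, 10}.
From 6: component {6}.
From 8: component {8, 11}.
That's 4 components.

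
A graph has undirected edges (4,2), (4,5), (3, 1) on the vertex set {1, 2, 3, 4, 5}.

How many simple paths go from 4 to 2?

1

4–2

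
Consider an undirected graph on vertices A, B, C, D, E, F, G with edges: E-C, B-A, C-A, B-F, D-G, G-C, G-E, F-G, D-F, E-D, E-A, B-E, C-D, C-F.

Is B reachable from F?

Explore from F.
Distance 1: reach B, C, D, G.
Found B.

Yes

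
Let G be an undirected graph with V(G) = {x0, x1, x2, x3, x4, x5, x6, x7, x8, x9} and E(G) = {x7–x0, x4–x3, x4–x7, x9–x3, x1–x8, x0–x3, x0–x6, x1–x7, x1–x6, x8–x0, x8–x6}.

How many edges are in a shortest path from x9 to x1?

4

Distance 0: x9.
Distance 1: x3.
Distance 2: x0, x4.
Distance 3: x6, x7, x8.
Distance 4: x1 — contains x1.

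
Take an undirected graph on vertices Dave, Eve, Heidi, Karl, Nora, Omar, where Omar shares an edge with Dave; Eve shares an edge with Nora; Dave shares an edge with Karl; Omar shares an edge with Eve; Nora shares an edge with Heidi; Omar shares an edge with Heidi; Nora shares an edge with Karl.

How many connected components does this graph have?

1

From Dave: component {Dave, Eve, Heidi, Karl, Nora, Omar}.
That's 1 component.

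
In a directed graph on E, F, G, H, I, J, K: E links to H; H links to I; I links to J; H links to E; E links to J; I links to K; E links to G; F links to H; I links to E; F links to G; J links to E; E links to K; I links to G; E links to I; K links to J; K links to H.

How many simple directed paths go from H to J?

8

H→E→I→J
H→E→I→K→J
H→E→J
H→E→K→J
H→I→E→J
H→I→E→K→J
H→I→J
H→I→K→J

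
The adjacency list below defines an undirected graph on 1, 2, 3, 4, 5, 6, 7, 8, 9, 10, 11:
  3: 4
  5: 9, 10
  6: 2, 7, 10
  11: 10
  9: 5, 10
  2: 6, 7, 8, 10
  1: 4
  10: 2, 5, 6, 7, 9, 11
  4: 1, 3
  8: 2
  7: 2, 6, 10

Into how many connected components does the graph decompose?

From 1: component {1, 3, 4}.
From 2: component {2, 5, 6, 7, 8, 9, 10, 11}.
That's 2 components.

2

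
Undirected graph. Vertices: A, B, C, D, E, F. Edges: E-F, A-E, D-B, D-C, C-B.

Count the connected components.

From A: component {A, E, F}.
From B: component {B, C, D}.
That's 2 components.

2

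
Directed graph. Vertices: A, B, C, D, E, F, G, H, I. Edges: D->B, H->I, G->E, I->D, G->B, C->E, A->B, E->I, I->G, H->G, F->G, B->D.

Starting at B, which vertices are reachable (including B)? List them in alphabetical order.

Start at B.
Its neighbours: D.
Nothing further is reachable.

B, D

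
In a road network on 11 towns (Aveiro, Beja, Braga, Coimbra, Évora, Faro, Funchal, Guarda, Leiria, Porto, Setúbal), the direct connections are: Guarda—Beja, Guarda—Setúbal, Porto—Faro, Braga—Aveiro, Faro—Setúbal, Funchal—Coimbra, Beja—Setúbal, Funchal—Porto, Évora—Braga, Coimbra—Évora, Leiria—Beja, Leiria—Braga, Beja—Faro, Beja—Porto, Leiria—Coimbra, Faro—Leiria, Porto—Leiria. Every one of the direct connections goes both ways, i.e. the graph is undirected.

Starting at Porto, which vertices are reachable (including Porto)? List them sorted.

Aveiro, Beja, Braga, Coimbra, Évora, Faro, Funchal, Guarda, Leiria, Porto, Setúbal

Start at Porto.
Its neighbours: Beja, Faro, Funchal, Leiria.
Then their neighbours: Braga, Coimbra, Guarda, Setúbal.
Then next layer: Aveiro, Évora.
Every vertex is now reached.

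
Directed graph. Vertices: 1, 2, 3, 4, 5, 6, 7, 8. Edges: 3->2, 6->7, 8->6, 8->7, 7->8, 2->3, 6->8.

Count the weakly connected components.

5

From 1: component {1}.
From 2: component {2, 3}.
From 4: component {4}.
From 5: component {5}.
From 6: component {6, 7, 8}.
That's 5 components.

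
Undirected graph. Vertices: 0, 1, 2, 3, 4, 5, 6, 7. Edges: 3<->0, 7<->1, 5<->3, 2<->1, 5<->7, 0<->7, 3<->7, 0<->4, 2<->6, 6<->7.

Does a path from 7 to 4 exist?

Explore from 7.
Distance 1: reach 0, 1, 3, 5, 6.
Distance 2: reach 2, 4.
Found 4.

Yes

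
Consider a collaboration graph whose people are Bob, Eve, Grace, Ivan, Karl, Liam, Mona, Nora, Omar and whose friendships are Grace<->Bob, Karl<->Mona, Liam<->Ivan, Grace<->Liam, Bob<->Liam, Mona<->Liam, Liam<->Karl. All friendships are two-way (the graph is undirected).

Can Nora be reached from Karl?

Explore from Karl.
Distance 1: reach Liam, Mona.
Distance 2: reach Bob, Grace, Ivan.
The search is exhausted without reaching Nora; it lies in a different component.

No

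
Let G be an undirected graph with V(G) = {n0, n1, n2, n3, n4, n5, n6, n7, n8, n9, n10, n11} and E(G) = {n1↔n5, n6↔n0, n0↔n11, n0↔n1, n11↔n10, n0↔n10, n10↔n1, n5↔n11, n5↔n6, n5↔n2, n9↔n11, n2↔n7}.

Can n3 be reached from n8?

n8 has no edges, so nothing is reachable from it.

No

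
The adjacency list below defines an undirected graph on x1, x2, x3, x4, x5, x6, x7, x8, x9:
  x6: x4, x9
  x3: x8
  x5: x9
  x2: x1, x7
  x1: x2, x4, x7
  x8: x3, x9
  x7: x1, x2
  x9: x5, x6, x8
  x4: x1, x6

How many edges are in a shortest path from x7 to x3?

Distance 0: x7.
Distance 1: x1, x2.
Distance 2: x4.
Distance 3: x6.
Distance 4: x9.
Distance 5: x5, x8.
Distance 6: x3 — contains x3.

6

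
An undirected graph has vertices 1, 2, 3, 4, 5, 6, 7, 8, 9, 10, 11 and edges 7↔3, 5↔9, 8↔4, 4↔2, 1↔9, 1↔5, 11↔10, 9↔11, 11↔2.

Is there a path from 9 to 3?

Explore from 9.
Distance 1: reach 1, 5, 11.
Distance 2: reach 2, 10.
Distance 3: reach 4.
Distance 4: reach 8.
The search is exhausted without reaching 3; it lies in a different component.

No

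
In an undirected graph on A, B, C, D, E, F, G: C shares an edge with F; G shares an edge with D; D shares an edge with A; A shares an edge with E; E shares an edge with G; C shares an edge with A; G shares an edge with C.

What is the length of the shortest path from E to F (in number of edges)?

3

Distance 0: E.
Distance 1: A, G.
Distance 2: C, D.
Distance 3: F — contains F.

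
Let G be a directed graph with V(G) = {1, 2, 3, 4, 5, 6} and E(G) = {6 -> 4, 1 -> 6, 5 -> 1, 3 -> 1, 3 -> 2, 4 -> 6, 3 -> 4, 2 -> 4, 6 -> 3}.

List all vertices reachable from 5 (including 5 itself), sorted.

1, 2, 3, 4, 5, 6

Start at 5.
Its neighbours: 1.
Then their neighbours: 6.
Then next layer: 3, 4.
Then next layer: 2.
Every vertex is now reached.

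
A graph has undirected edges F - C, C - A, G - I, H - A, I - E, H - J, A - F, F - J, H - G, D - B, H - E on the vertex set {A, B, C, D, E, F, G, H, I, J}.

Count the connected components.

2

From A: component {A, C, E, F, G, H, I, J}.
From B: component {B, D}.
That's 2 components.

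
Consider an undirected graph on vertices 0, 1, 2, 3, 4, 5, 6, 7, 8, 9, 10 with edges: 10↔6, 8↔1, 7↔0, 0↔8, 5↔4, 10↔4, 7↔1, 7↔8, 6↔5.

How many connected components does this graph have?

From 0: component {0, 1, 7, 8}.
From 2: component {2}.
From 3: component {3}.
From 4: component {4, 5, 6, 10}.
From 9: component {9}.
That's 5 components.

5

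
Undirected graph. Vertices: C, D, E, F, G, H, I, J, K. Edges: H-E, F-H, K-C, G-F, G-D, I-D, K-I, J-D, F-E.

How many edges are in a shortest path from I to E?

Distance 0: I.
Distance 1: D, K.
Distance 2: C, G, J.
Distance 3: F.
Distance 4: E, H — contains E.

4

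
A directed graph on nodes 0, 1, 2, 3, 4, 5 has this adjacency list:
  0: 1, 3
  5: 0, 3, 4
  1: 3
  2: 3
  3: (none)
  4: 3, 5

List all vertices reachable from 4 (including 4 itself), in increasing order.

Start at 4.
Its neighbours: 3, 5.
Then their neighbours: 0.
Then next layer: 1.
Nothing further is reachable.

0, 1, 3, 4, 5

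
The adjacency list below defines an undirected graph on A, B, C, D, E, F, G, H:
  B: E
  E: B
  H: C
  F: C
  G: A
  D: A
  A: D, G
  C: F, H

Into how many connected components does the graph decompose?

From A: component {A, D, G}.
From B: component {B, E}.
From C: component {C, F, H}.
That's 3 components.

3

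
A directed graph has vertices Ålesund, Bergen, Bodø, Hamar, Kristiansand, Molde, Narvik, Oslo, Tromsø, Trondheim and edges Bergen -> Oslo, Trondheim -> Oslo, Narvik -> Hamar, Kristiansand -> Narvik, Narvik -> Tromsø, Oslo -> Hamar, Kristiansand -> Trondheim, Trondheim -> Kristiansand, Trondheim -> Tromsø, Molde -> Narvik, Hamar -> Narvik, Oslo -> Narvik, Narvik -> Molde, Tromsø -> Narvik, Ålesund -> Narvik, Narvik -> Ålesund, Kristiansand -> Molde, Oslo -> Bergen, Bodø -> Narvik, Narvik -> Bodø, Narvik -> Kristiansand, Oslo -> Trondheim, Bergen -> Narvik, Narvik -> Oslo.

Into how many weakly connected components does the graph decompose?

1

From Ålesund: component {Ålesund, Bergen, Bodø, Hamar, Kristiansand, Molde, Narvik, Oslo, Tromsø, Trondheim}.
That's 1 component.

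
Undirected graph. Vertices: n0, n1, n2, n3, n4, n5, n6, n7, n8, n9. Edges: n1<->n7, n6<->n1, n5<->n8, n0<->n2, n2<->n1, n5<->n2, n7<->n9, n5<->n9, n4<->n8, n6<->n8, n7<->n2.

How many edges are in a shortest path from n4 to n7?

4

Distance 0: n4.
Distance 1: n8.
Distance 2: n5, n6.
Distance 3: n1, n2, n9.
Distance 4: n0, n7 — contains n7.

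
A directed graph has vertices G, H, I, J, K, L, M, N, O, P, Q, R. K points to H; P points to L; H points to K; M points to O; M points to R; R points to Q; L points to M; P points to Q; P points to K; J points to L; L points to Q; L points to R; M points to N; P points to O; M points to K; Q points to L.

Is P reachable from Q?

Explore from Q.
Distance 1: reach L.
Distance 2: reach M, R.
Distance 3: reach K, N, O.
Distance 4: reach H.
The search from Q is exhausted; no directed path reaches P.

No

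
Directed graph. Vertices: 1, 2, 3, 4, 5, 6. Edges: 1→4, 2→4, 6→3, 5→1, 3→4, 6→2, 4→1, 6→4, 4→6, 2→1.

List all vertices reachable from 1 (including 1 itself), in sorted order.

1, 2, 3, 4, 6

Start at 1.
Its neighbours: 4.
Then their neighbours: 6.
Then next layer: 2, 3.
Nothing further is reachable.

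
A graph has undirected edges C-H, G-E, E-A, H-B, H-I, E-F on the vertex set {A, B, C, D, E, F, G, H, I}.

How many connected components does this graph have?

3

From A: component {A, E, F, G}.
From B: component {B, C, H, I}.
From D: component {D}.
That's 3 components.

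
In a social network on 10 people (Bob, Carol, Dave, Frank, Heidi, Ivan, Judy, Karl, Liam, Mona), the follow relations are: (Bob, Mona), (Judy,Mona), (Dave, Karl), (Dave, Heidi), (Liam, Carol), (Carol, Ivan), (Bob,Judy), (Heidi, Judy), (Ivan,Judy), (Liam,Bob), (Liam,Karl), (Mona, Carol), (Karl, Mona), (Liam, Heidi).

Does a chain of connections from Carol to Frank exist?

Explore from Carol.
Distance 1: reach Ivan.
Distance 2: reach Judy.
Distance 3: reach Mona.
The search from Carol is exhausted; no directed path reaches Frank.

No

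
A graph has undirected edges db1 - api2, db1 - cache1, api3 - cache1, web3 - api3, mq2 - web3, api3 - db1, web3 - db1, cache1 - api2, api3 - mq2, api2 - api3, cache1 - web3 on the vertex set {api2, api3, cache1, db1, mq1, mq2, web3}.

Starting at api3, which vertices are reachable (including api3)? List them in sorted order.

Start at api3.
Its neighbours: api2, cache1, db1, mq2, web3.
Nothing further is reachable.

api2, api3, cache1, db1, mq2, web3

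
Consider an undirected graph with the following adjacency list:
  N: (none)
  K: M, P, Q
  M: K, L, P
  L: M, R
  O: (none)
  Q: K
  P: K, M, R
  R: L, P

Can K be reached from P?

Yes

Explore from P.
Distance 1: reach K, M, R.
Found K.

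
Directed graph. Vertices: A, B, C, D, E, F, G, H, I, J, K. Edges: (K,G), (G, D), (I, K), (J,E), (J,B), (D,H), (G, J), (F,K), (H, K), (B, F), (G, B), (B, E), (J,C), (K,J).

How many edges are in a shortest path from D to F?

Distance 0: D.
Distance 1: H.
Distance 2: K.
Distance 3: G, J.
Distance 4: B, C, E.
Distance 5: F — contains F.

5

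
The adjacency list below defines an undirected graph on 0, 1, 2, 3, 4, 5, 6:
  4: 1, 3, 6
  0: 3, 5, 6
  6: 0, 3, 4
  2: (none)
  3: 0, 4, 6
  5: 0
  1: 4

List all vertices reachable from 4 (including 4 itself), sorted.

0, 1, 3, 4, 5, 6

Start at 4.
Its neighbours: 1, 3, 6.
Then their neighbours: 0.
Then next layer: 5.
Nothing further is reachable.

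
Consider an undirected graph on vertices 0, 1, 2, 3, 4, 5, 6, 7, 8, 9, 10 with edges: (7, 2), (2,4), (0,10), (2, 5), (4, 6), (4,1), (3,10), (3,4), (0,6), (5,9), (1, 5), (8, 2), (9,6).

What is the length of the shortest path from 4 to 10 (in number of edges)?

Distance 0: 4.
Distance 1: 1, 2, 3, 6.
Distance 2: 0, 5, 7, 8, 9, 10 — contains 10.

2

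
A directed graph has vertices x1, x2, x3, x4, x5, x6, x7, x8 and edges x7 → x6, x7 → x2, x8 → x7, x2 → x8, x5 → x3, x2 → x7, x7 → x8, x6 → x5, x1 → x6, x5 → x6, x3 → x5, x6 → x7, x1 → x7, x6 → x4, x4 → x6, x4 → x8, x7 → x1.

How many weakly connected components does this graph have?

1

From x1: component {x1, x2, x3, x4, x5, x6, x7, x8}.
That's 1 component.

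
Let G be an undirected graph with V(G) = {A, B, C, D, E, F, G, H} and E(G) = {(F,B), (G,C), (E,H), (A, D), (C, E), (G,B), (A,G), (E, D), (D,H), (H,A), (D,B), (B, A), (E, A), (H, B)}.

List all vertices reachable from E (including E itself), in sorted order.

A, B, C, D, E, F, G, H

Start at E.
Its neighbours: A, C, D, H.
Then their neighbours: B, G.
Then next layer: F.
Every vertex is now reached.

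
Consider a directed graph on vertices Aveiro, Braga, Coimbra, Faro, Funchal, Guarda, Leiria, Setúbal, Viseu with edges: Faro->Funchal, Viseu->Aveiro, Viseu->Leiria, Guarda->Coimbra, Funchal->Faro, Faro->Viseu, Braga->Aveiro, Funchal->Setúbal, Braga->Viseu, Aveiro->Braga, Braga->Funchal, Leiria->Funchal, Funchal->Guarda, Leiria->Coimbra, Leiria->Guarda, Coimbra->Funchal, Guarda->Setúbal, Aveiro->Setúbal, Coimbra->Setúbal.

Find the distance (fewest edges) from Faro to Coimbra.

3

Distance 0: Faro.
Distance 1: Funchal, Viseu.
Distance 2: Aveiro, Guarda, Leiria, Setúbal.
Distance 3: Braga, Coimbra — contains Coimbra.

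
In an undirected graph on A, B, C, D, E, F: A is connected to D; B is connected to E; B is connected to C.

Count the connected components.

From A: component {A, D}.
From B: component {B, C, E}.
From F: component {F}.
That's 3 components.

3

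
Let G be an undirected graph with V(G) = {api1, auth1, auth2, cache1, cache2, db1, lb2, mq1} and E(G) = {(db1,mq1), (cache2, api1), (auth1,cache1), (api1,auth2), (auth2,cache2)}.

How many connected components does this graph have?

From api1: component {api1, auth2, cache2}.
From auth1: component {auth1, cache1}.
From db1: component {db1, mq1}.
From lb2: component {lb2}.
That's 4 components.

4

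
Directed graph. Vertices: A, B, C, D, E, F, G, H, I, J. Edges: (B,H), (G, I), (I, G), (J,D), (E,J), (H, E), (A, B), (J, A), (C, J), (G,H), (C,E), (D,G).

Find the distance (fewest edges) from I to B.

Distance 0: I.
Distance 1: G.
Distance 2: H.
Distance 3: E.
Distance 4: J.
Distance 5: A, D.
Distance 6: B — contains B.

6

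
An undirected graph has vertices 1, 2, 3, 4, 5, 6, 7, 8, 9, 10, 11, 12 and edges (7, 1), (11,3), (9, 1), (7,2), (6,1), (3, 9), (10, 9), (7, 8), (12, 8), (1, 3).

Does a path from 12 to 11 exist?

Explore from 12.
Distance 1: reach 8.
Distance 2: reach 7.
Distance 3: reach 1, 2.
Distance 4: reach 3, 6, 9.
Distance 5: reach 10, 11.
Found 11.

Yes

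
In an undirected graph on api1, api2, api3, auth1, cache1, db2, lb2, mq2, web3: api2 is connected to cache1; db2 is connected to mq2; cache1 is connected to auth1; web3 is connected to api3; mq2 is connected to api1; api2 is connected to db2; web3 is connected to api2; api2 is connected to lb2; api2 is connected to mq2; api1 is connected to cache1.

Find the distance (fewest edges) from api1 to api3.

4

Distance 0: api1.
Distance 1: cache1, mq2.
Distance 2: api2, auth1, db2.
Distance 3: lb2, web3.
Distance 4: api3 — contains api3.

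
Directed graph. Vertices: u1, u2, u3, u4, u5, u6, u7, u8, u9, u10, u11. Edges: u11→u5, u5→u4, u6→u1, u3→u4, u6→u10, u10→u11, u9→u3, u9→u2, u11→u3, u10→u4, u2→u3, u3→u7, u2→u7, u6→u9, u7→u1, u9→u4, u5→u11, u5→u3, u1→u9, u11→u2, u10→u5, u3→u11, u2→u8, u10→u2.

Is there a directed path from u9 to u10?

No

Explore from u9.
Distance 1: reach u2, u3, u4.
Distance 2: reach u7, u8, u11.
Distance 3: reach u1, u5.
The search from u9 is exhausted; no directed path reaches u10.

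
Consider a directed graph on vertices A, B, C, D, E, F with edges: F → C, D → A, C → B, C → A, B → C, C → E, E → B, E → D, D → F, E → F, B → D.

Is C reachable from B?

Explore from B.
Distance 1: reach C, D.
Found C.

Yes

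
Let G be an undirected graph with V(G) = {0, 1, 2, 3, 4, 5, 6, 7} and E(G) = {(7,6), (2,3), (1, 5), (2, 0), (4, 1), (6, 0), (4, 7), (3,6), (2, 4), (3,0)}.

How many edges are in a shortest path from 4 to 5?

Distance 0: 4.
Distance 1: 1, 2, 7.
Distance 2: 0, 3, 5, 6 — contains 5.

2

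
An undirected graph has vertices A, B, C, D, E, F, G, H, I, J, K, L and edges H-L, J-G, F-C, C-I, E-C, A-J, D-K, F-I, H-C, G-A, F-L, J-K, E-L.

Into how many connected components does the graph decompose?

From A: component {A, D, G, J, K}.
From B: component {B}.
From C: component {C, E, F, H, I, L}.
That's 3 components.

3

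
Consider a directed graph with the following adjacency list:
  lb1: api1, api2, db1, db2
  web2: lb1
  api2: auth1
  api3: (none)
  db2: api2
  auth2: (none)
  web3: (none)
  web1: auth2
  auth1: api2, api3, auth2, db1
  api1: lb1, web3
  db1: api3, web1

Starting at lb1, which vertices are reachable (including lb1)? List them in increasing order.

api1, api2, api3, auth1, auth2, db1, db2, lb1, web1, web3

Start at lb1.
Its neighbours: api1, api2, db1, db2.
Then their neighbours: api3, auth1, web1, web3.
Then next layer: auth2.
Nothing further is reachable.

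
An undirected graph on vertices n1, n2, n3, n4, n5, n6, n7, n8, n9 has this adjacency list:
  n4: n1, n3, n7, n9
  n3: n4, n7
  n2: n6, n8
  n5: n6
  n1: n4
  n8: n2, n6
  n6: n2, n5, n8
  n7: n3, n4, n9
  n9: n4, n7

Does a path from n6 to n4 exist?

No

Explore from n6.
Distance 1: reach n2, n5, n8.
The search is exhausted without reaching n4; it lies in a different component.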